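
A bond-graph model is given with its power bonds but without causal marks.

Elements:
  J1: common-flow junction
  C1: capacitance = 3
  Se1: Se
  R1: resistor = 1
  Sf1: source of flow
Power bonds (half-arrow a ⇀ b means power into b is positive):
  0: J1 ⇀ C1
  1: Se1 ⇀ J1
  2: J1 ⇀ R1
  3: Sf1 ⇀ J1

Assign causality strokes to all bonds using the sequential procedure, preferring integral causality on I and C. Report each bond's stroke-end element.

β1 |J1  (Se1 (Se) sets effort on bond)
β3 |Sf1  (Sf1 fixes flow; stroke at Sf1)
β0 |J1  (common-f at J1 fixed by 3)
β2 |J1  (common-f at J1 fixed by 3)

β0 |J1
β1 |J1
β2 |J1
β3 |Sf1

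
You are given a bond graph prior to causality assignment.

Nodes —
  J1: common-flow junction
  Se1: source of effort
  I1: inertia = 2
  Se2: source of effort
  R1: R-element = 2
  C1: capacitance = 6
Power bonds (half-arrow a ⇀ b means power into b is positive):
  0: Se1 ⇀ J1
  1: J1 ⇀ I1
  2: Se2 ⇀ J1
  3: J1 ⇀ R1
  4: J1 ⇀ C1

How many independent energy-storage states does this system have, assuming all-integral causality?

b0 stroke at J1  (Se1: effort source, stroke at far end)
b2 stroke at J1  (Se2 (Se) sets effort on bond)
b1 stroke at I1  (prefer integral on I1)
b3 stroke at J1  (1-jn J1 has f-setter on 1)
b4 stroke at J1  (J1 flow already set via bond 1)

2  (C1, I1 all integral)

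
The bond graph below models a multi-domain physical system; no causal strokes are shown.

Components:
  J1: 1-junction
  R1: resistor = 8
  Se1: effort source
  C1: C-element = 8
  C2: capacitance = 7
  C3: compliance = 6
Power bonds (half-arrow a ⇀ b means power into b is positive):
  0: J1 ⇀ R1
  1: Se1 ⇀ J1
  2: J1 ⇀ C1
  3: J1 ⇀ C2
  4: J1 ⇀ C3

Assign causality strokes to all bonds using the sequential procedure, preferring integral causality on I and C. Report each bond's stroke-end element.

β1 →J1  (Se1: effort source, stroke at far end)
β2 →J1  (C1 integral (e out))
β3 →J1  (C2: C, integral causality)
β4 →J1  (C3 outputs effort q/C3)
β0 →R1  (only one flow-in slot at J1)

bond 0 |R1
bond 1 |J1
bond 2 |J1
bond 3 |J1
bond 4 |J1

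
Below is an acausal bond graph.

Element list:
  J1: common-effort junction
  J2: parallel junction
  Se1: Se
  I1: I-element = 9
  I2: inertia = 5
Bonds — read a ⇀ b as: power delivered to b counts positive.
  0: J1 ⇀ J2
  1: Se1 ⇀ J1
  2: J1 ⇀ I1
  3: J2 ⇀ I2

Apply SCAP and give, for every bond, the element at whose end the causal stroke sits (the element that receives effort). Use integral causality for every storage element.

b1 →J1  (Se1: effort source, stroke at far end)
b0 →J2  (J1 effort already set via bond 1)
b2 →I1  (J1 effort already set via bond 1)
b3 →I2  (J2: bond 0 brought effort, rest push out)

#0 stroke at J2
#1 stroke at J1
#2 stroke at I1
#3 stroke at I2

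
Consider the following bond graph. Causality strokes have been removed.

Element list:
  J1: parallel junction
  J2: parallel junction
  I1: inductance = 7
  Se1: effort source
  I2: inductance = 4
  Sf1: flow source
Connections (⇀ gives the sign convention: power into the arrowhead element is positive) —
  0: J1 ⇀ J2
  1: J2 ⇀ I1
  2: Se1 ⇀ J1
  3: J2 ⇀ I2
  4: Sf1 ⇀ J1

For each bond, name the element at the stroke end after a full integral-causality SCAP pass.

bond 2 stroke at J1  (Se1 (Se) sets effort on bond)
bond 4 stroke at Sf1  (Sf1: flow source, stroke at near end)
bond 0 stroke at J2  (J1: bond 2 brought effort, rest push out)
bond 1 stroke at I1  (0-jn J2 has e-setter on 0)
bond 3 stroke at I2  (common-e at J2 fixed by 0)

#0 stroke at J2
#1 stroke at I1
#2 stroke at J1
#3 stroke at I2
#4 stroke at Sf1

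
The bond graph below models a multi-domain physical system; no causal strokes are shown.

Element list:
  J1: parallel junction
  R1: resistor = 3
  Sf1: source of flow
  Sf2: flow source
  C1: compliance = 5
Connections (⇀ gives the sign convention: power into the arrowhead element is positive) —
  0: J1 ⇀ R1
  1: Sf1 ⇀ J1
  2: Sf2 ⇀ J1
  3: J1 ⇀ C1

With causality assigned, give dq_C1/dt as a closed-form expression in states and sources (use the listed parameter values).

#1 stroke at Sf1  (Sf1: flow source, stroke at near end)
#2 stroke at Sf2  (Sf2 (Sf) sets flow on bond)
#3 stroke at J1  (C1: C, integral causality)
#0 stroke at R1  (0-jn J1 has e-setter on 3)

dq_C1/dt = F_Sf1 + F_Sf2 - q_C1/15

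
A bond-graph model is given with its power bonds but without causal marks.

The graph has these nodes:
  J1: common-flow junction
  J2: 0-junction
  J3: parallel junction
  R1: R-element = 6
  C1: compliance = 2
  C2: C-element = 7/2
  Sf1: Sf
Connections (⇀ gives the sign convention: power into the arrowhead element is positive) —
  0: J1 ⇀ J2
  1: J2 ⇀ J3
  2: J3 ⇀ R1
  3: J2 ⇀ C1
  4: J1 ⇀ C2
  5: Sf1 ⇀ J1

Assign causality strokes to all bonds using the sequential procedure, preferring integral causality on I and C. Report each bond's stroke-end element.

bond 0 stroke at J1
bond 1 stroke at J3
bond 2 stroke at R1
bond 3 stroke at J2
bond 4 stroke at J1
bond 5 stroke at Sf1

β5 stroke at Sf1  (source Sf1 imposes f)
β0 stroke at J1  (J1: bond 5 brought flow, rest push out)
β4 stroke at J1  (1-jn J1 has f-setter on 5)
β3 stroke at J2  (C1 integral (e out))
β1 stroke at J3  (J2: bond 3 brought effort, rest push out)
β2 stroke at R1  (0-jn J3 has e-setter on 1)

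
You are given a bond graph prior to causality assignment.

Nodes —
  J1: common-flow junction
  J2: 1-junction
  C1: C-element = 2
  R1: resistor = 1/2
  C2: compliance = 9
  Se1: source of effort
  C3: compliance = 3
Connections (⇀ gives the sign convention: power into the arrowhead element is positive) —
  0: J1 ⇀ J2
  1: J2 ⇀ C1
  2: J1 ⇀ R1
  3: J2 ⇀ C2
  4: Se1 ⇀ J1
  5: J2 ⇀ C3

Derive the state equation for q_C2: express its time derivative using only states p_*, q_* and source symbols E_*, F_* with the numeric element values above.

#4 stroke→J1  (Se1: effort source, stroke at far end)
#1 stroke→J2  (prefer integral on C1)
#3 stroke→J2  (C2 integral (e out))
#5 stroke→J2  (C3 outputs effort q/C3)
#0 stroke→J1  (J2: last free bond brings flow in)
#2 stroke→R1  (only one flow-in slot at J1)

dq_C2/dt = 2*E_Se1 - q_C1 - 2*q_C2/9 - 2*q_C3/3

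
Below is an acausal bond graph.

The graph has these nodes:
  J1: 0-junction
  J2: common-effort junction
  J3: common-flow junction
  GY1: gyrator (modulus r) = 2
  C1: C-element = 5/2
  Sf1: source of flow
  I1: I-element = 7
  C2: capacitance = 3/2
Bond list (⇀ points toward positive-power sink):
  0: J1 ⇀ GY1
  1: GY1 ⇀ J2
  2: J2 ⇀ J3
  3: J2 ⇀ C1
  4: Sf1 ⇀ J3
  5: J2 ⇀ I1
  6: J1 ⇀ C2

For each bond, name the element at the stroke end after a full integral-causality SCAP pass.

#4 |Sf1  (source Sf1 imposes f)
#2 |J3  (J3: bond 4 brought flow, rest push out)
#3 |J2  (C1: C, integral causality)
#1 |GY1  (J2 effort already set via bond 3)
#5 |I1  (J2: bond 3 brought effort, rest push out)
#0 |GY1  (through GY1, causality inverts; strokes same side of GY1)
#6 |J1  (J1 needs exactly one e-in)

b0 →GY1
b1 →GY1
b2 →J3
b3 →J2
b4 →Sf1
b5 →I1
b6 →J1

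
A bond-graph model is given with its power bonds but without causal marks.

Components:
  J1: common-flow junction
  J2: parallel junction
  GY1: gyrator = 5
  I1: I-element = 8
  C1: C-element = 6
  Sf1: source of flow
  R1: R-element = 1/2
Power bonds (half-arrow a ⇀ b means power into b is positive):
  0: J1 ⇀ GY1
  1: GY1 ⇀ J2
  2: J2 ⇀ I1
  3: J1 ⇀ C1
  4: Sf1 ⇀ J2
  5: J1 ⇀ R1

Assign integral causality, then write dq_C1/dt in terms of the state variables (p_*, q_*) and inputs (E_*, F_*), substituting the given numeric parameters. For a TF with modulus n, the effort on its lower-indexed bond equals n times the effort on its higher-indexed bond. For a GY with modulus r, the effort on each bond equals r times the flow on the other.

bond 4 |Sf1  (source Sf1 imposes f)
bond 2 |I1  (prefer integral on I1)
bond 1 |J2  (closing 0-jn rule on J2)
bond 0 |J1  (GY GY1: same side as bond 1)
bond 3 |J1  (C1 integral (e out))
bond 5 |R1  (only one flow-in slot at J1)

dq_C1/dt = 10*F_Sf1 - 5*p_I1/4 - q_C1/3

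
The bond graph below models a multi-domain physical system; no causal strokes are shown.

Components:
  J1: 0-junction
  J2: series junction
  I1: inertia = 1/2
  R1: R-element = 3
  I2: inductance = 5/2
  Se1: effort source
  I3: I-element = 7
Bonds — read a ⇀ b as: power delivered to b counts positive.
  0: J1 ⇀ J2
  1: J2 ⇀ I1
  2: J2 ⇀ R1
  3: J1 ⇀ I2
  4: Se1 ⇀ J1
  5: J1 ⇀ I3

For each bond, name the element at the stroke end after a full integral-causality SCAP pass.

bond 4 stroke→J1  (source Se1 imposes e)
bond 0 stroke→J2  (common-e at J1 fixed by 4)
bond 3 stroke→I2  (J1: bond 4 brought effort, rest push out)
bond 5 stroke→I3  (J1: bond 4 brought effort, rest push out)
bond 1 stroke→I1  (prefer integral on I1)
bond 2 stroke→J2  (common-f at J2 fixed by 1)

b0 →J2
b1 →I1
b2 →J2
b3 →I2
b4 →J1
b5 →I3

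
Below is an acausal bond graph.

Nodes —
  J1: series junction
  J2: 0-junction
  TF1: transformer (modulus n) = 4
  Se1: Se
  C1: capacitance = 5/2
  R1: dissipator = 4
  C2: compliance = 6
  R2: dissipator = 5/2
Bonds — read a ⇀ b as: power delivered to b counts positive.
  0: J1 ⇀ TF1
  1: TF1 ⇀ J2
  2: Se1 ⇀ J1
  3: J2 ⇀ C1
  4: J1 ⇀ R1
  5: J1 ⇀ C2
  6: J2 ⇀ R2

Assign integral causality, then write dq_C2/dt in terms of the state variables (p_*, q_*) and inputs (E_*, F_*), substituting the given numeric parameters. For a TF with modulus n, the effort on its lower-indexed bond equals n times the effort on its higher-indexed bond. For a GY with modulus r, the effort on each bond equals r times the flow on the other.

dq_C2/dt = E_Se1/4 - 2*q_C1/5 - q_C2/24

b2 →J1  (source Se1 imposes e)
b3 →J2  (prefer integral on C1)
b1 →TF1  (0-jn J2 has e-setter on 3)
b6 →R2  (0-jn J2 has e-setter on 3)
b0 →J1  (through TF1, causality passes straight; one stroke at TF1)
b5 →J1  (C2 integral (e out))
b4 →R1  (J1: last free bond brings flow in)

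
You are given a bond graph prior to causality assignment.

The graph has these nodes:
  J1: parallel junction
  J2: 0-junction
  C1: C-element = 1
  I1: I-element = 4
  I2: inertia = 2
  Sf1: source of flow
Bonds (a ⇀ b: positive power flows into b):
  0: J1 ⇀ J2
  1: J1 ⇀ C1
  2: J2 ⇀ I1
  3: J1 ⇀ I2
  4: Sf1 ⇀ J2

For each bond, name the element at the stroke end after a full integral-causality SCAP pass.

#0 →J2
#1 →J1
#2 →I1
#3 →I2
#4 →Sf1

bond 4 stroke at Sf1  (Sf1 fixes flow; stroke at Sf1)
bond 1 stroke at J1  (C1: C, integral causality)
bond 0 stroke at J2  (0-jn J1 has e-setter on 1)
bond 3 stroke at I2  (J1 effort already set via bond 1)
bond 2 stroke at I1  (J2: bond 0 brought effort, rest push out)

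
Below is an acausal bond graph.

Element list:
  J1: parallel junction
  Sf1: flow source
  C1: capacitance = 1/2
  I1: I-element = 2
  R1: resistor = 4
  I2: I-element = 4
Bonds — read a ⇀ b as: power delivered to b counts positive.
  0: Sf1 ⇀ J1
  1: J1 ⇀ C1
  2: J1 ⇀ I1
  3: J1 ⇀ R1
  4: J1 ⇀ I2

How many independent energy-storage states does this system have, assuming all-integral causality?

#0 →Sf1  (Sf1 fixes flow; stroke at Sf1)
#1 →J1  (prefer integral on C1)
#2 →I1  (0-jn J1 has e-setter on 1)
#3 →R1  (0-jn J1 has e-setter on 1)
#4 →I2  (J1 effort already set via bond 1)

3  (C1, I1, I2 all integral)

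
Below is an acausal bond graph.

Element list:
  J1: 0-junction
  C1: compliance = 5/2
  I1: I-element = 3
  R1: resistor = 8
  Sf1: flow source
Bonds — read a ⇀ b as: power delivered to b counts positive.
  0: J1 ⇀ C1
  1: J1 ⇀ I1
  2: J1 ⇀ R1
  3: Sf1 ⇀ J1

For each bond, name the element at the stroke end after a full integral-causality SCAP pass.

#0 |J1
#1 |I1
#2 |R1
#3 |Sf1

#3 →Sf1  (Sf1 fixes flow; stroke at Sf1)
#0 →J1  (C1 outputs effort q/C1)
#1 →I1  (common-e at J1 fixed by 0)
#2 →R1  (0-jn J1 has e-setter on 0)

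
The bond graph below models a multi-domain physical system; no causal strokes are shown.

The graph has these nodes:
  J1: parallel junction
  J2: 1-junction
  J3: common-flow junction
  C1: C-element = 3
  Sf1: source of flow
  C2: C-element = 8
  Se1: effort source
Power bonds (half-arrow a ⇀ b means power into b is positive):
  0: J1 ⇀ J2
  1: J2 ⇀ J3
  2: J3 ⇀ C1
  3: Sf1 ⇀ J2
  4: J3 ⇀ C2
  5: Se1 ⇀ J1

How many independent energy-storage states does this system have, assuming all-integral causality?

β3 stroke at Sf1  (Sf1: flow source, stroke at near end)
β5 stroke at J1  (Se1 (Se) sets effort on bond)
β0 stroke at J2  (J1 effort already set via bond 5)
β1 stroke at J2  (common-f at J2 fixed by 3)
β2 stroke at J3  (common-f at J3 fixed by 1)
β4 stroke at J3  (J3 flow already set via bond 1)

2  (C1, C2 all integral)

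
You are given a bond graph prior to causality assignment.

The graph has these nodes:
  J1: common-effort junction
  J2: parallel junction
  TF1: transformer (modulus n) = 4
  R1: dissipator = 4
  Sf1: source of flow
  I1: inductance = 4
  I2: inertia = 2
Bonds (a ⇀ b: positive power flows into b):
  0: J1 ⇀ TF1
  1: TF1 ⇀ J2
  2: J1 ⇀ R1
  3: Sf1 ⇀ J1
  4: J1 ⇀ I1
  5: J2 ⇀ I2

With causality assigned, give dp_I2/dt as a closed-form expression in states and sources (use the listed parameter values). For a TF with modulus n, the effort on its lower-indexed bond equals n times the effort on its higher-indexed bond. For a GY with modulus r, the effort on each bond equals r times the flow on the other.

β3 →Sf1  (source Sf1 imposes f)
β4 →I1  (I1: I, integral causality)
β5 →I2  (I2: I, integral causality)
β1 →J2  (J2: last free bond brings effort in)
β0 →TF1  (TF1 one-in-one-out from 1)
β2 →J1  (J1: last free bond brings effort in)

dp_I2/dt = F_Sf1 - p_I1/4 - p_I2/8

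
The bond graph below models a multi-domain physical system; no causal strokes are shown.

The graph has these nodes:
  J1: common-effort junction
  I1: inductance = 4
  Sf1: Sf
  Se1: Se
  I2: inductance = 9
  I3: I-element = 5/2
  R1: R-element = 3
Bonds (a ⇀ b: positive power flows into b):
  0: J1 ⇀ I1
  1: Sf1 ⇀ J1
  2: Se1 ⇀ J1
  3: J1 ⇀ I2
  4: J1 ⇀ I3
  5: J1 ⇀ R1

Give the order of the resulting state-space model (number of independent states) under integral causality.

3  (I1, I2, I3 all integral)

b1 stroke→Sf1  (source Sf1 imposes f)
b2 stroke→J1  (Se1 fixes effort; stroke away)
b0 stroke→I1  (common-e at J1 fixed by 2)
b3 stroke→I2  (J1 effort already set via bond 2)
b4 stroke→I3  (0-jn J1 has e-setter on 2)
b5 stroke→R1  (J1: bond 2 brought effort, rest push out)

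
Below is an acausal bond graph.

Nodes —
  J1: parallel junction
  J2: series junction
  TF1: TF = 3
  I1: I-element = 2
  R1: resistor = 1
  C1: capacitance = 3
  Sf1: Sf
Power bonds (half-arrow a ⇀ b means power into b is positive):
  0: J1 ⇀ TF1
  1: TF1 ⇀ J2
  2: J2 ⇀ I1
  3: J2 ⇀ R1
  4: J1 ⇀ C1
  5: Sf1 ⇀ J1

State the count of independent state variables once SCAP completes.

2  (C1, I1 all integral)

#5 |Sf1  (Sf1: flow source, stroke at near end)
#2 |I1  (I1: I, integral causality)
#1 |J2  (J2 flow already set via bond 2)
#3 |J2  (common-f at J2 fixed by 2)
#0 |TF1  (through TF1, causality passes straight; one stroke at TF1)
#4 |J1  (J1: last free bond brings effort in)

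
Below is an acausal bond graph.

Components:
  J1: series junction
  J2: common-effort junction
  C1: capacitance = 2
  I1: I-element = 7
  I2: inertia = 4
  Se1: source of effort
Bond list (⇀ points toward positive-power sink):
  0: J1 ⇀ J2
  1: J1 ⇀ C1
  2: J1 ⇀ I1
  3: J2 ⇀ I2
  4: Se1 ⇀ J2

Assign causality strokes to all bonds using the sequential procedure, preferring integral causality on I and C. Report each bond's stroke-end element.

#4 stroke at J2  (Se1 fixes effort; stroke away)
#0 stroke at J1  (J2 effort already set via bond 4)
#3 stroke at I2  (0-jn J2 has e-setter on 4)
#1 stroke at J1  (prefer integral on C1)
#2 stroke at I1  (J1 needs exactly one f-in)

#0 stroke→J1
#1 stroke→J1
#2 stroke→I1
#3 stroke→I2
#4 stroke→J2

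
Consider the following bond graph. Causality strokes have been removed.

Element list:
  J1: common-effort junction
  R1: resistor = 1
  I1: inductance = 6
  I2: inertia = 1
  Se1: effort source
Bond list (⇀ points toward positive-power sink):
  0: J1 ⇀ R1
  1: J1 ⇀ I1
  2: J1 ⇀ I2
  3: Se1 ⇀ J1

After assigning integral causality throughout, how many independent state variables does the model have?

2  (I1, I2 all integral)

#3 stroke→J1  (Se1: effort source, stroke at far end)
#0 stroke→R1  (0-jn J1 has e-setter on 3)
#1 stroke→I1  (J1 effort already set via bond 3)
#2 stroke→I2  (J1 effort already set via bond 3)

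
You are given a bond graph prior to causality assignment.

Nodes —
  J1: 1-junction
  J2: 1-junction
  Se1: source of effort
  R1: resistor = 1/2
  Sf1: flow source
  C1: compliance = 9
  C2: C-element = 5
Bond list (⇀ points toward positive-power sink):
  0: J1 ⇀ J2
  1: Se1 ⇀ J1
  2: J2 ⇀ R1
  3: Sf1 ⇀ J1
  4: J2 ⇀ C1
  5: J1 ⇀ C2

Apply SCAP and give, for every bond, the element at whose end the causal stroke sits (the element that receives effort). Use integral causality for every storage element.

b1 stroke→J1  (Se1: effort source, stroke at far end)
b3 stroke→Sf1  (Sf1: flow source, stroke at near end)
b0 stroke→J1  (common-f at J1 fixed by 3)
b5 stroke→J1  (J1 flow already set via bond 3)
b2 stroke→J2  (common-f at J2 fixed by 0)
b4 stroke→J2  (J2 flow already set via bond 0)

β0 stroke→J1
β1 stroke→J1
β2 stroke→J2
β3 stroke→Sf1
β4 stroke→J2
β5 stroke→J1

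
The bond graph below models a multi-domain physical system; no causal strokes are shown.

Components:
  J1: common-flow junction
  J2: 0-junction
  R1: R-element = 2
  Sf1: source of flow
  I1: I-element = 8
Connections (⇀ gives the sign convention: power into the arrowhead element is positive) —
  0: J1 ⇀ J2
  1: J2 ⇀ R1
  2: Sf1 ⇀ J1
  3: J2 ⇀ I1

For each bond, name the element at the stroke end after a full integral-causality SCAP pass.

β2 →Sf1  (Sf1: flow source, stroke at near end)
β0 →J1  (J1 flow already set via bond 2)
β3 →I1  (prefer integral on I1)
β1 →J2  (closing 0-jn rule on J2)

b0 stroke→J1
b1 stroke→J2
b2 stroke→Sf1
b3 stroke→I1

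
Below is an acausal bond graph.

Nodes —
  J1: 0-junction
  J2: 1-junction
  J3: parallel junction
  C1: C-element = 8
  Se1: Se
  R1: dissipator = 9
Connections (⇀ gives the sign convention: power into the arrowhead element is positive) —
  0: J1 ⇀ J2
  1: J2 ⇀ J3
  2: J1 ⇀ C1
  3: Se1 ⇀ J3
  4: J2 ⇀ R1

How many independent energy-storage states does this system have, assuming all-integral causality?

bond 3 →J3  (source Se1 imposes e)
bond 1 →J2  (common-e at J3 fixed by 3)
bond 2 →J1  (C1: C, integral causality)
bond 0 →J2  (J1: bond 2 brought effort, rest push out)
bond 4 →R1  (only one flow-in slot at J2)

1  (C1 all integral)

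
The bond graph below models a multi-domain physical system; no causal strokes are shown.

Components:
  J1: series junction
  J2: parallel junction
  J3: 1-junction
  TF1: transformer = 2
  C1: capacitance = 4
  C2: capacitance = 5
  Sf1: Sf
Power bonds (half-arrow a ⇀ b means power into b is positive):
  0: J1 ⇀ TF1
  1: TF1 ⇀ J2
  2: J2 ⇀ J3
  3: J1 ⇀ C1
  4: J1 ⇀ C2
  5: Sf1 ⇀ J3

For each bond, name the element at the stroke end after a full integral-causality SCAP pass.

b0 stroke at TF1
b1 stroke at J2
b2 stroke at J3
b3 stroke at J1
b4 stroke at J1
b5 stroke at Sf1

bond 5 stroke→Sf1  (Sf1 (Sf) sets flow on bond)
bond 2 stroke→J3  (J3: bond 5 brought flow, rest push out)
bond 1 stroke→J2  (only one effort-in slot at J2)
bond 0 stroke→TF1  (through TF1, causality passes straight; one stroke at TF1)
bond 3 stroke→J1  (J1 flow already set via bond 0)
bond 4 stroke→J1  (J1 flow already set via bond 0)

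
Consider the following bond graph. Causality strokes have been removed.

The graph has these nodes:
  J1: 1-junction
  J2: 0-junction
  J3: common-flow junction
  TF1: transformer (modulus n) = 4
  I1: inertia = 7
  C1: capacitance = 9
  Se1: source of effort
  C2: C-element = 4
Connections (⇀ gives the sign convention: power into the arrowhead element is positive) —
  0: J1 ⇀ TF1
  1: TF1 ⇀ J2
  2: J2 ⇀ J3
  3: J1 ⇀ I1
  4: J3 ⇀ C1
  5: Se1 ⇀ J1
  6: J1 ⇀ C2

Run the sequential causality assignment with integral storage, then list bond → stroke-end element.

#0 |J1
#1 |TF1
#2 |J2
#3 |I1
#4 |J3
#5 |J1
#6 |J1

#5 →J1  (Se1: effort source, stroke at far end)
#3 →I1  (I1: I, integral causality)
#0 →J1  (J1: bond 3 brought flow, rest push out)
#6 →J1  (J1: bond 3 brought flow, rest push out)
#1 →TF1  (TF1: transformer flips bond 0)
#2 →J2  (closing 0-jn rule on J2)
#4 →J3  (J3: bond 2 brought flow, rest push out)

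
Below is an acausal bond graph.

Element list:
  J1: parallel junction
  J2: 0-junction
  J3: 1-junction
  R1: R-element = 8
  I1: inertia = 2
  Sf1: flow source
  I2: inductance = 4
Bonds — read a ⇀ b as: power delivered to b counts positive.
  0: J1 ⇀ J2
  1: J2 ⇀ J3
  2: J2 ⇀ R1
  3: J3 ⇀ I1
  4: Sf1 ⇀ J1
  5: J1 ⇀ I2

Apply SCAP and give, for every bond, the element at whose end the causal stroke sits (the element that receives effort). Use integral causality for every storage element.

#4 →Sf1  (Sf1 fixes flow; stroke at Sf1)
#3 →I1  (I1 outputs flow p/I1)
#1 →J3  (1-jn J3 has f-setter on 3)
#5 →I2  (I2: I, integral causality)
#0 →J1  (closing 0-jn rule on J1)
#2 →J2  (closing 0-jn rule on J2)

#0 →J1
#1 →J3
#2 →J2
#3 →I1
#4 →Sf1
#5 →I2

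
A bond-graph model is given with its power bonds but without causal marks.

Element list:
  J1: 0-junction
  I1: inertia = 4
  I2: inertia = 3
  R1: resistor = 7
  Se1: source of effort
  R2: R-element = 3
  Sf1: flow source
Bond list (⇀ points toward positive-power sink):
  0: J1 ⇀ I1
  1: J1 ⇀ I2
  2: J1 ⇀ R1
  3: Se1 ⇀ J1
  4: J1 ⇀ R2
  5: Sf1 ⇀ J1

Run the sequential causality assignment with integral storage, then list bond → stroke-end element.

β0 stroke at I1
β1 stroke at I2
β2 stroke at R1
β3 stroke at J1
β4 stroke at R2
β5 stroke at Sf1

#3 →J1  (Se1 fixes effort; stroke away)
#5 →Sf1  (source Sf1 imposes f)
#0 →I1  (J1: bond 3 brought effort, rest push out)
#1 →I2  (0-jn J1 has e-setter on 3)
#2 →R1  (common-e at J1 fixed by 3)
#4 →R2  (J1: bond 3 brought effort, rest push out)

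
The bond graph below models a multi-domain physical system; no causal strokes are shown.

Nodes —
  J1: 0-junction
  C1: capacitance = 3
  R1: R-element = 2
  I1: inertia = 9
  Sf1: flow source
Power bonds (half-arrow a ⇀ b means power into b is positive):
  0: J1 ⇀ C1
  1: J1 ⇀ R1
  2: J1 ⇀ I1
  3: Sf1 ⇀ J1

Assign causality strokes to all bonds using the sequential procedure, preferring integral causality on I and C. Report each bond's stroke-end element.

bond 3 →Sf1  (Sf1: flow source, stroke at near end)
bond 0 →J1  (prefer integral on C1)
bond 1 →R1  (0-jn J1 has e-setter on 0)
bond 2 →I1  (common-e at J1 fixed by 0)

β0 stroke at J1
β1 stroke at R1
β2 stroke at I1
β3 stroke at Sf1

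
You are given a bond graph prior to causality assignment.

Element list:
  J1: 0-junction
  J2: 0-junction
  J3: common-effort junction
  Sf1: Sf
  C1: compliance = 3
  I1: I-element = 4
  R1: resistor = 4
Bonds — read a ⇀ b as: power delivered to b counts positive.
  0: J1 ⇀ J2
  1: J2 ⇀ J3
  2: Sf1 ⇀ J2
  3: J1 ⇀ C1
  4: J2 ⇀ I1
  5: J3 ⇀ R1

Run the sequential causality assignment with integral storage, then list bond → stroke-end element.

b2 →Sf1  (Sf1 fixes flow; stroke at Sf1)
b3 →J1  (prefer integral on C1)
b0 →J2  (J1: bond 3 brought effort, rest push out)
b1 →J3  (J2 effort already set via bond 0)
b4 →I1  (0-jn J2 has e-setter on 0)
b5 →R1  (0-jn J3 has e-setter on 1)

#0 stroke at J2
#1 stroke at J3
#2 stroke at Sf1
#3 stroke at J1
#4 stroke at I1
#5 stroke at R1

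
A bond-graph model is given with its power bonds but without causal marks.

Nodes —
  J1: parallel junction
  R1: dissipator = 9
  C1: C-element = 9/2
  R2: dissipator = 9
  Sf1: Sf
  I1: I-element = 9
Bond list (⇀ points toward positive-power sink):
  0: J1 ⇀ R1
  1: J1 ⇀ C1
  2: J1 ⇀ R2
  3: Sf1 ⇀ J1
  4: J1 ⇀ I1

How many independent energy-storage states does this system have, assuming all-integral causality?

2  (C1, I1 all integral)

#3 stroke at Sf1  (Sf1: flow source, stroke at near end)
#1 stroke at J1  (C1 outputs effort q/C1)
#0 stroke at R1  (J1: bond 1 brought effort, rest push out)
#2 stroke at R2  (0-jn J1 has e-setter on 1)
#4 stroke at I1  (common-e at J1 fixed by 1)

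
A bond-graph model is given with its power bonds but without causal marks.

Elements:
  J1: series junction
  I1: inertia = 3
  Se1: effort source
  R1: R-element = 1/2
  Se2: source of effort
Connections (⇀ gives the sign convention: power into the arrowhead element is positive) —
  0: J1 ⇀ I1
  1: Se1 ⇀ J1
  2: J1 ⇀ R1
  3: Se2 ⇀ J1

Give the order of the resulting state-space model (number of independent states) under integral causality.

1  (I1 all integral)

b1 →J1  (Se1 (Se) sets effort on bond)
b3 →J1  (source Se2 imposes e)
b0 →I1  (I1: I, integral causality)
b2 →J1  (J1: bond 0 brought flow, rest push out)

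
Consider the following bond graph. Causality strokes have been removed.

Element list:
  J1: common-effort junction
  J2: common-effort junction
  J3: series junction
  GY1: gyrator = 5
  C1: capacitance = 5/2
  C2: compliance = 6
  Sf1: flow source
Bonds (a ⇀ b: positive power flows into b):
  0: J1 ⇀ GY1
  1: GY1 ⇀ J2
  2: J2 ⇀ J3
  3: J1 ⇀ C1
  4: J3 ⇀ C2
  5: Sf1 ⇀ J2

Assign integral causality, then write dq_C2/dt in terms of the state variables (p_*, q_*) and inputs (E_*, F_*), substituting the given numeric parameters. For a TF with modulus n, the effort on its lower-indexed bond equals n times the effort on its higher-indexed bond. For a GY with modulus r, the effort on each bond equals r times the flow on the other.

β5 |Sf1  (Sf1 (Sf) sets flow on bond)
β3 |J1  (C1 outputs effort q/C1)
β0 |GY1  (J1 effort already set via bond 3)
β1 |GY1  (GY1 both-in/both-out from 0)
β2 |J2  (closing 0-jn rule on J2)
β4 |J3  (common-f at J3 fixed by 2)

dq_C2/dt = F_Sf1 + 2*q_C1/25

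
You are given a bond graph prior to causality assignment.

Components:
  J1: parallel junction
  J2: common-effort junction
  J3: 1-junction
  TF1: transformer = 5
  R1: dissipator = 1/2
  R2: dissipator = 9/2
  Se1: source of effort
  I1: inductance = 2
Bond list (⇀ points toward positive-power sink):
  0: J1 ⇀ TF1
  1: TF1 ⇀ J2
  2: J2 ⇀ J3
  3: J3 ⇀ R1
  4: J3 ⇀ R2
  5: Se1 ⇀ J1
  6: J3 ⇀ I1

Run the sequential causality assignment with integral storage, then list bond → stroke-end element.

bond 5 |J1  (Se1: effort source, stroke at far end)
bond 0 |TF1  (J1: bond 5 brought effort, rest push out)
bond 1 |J2  (TF1: transformer flips bond 0)
bond 2 |J3  (0-jn J2 has e-setter on 1)
bond 6 |I1  (I1: I, integral causality)
bond 3 |J3  (common-f at J3 fixed by 6)
bond 4 |J3  (J3: bond 6 brought flow, rest push out)

β0 stroke at TF1
β1 stroke at J2
β2 stroke at J3
β3 stroke at J3
β4 stroke at J3
β5 stroke at J1
β6 stroke at I1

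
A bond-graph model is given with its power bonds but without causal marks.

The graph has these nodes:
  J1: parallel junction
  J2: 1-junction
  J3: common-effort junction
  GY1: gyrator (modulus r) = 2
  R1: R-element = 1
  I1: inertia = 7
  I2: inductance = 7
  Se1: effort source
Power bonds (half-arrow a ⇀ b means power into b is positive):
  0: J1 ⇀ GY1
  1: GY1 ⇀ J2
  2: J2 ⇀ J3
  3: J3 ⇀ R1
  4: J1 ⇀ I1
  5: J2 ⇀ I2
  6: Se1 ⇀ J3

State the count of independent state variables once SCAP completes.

2  (I1, I2 all integral)

b6 →J3  (Se1: effort source, stroke at far end)
b2 →J2  (common-e at J3 fixed by 6)
b3 →R1  (common-e at J3 fixed by 6)
b4 →I1  (I1: I, integral causality)
b0 →J1  (closing 0-jn rule on J1)
b1 →J2  (GY1 both-in/both-out from 0)
b5 →I2  (closing 1-jn rule on J2)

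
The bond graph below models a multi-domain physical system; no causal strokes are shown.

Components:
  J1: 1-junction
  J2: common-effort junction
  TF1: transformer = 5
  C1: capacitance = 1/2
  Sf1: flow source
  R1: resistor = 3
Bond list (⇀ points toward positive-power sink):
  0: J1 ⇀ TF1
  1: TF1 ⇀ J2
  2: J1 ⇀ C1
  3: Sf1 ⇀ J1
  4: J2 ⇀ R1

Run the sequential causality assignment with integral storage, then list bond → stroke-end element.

bond 3 stroke at Sf1  (Sf1 fixes flow; stroke at Sf1)
bond 0 stroke at J1  (common-f at J1 fixed by 3)
bond 2 stroke at J1  (common-f at J1 fixed by 3)
bond 1 stroke at TF1  (TF TF1: opposite of bond 0)
bond 4 stroke at J2  (J2: last free bond brings effort in)

#0 |J1
#1 |TF1
#2 |J1
#3 |Sf1
#4 |J2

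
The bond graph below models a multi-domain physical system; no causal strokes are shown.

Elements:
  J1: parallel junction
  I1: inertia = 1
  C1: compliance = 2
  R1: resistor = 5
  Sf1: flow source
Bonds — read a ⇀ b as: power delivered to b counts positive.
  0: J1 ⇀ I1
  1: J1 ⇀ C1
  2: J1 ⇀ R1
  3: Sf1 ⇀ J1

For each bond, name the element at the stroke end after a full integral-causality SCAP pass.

β0 →I1
β1 →J1
β2 →R1
β3 →Sf1

#3 stroke at Sf1  (Sf1 (Sf) sets flow on bond)
#0 stroke at I1  (I1 outputs flow p/I1)
#1 stroke at J1  (C1 outputs effort q/C1)
#2 stroke at R1  (common-e at J1 fixed by 1)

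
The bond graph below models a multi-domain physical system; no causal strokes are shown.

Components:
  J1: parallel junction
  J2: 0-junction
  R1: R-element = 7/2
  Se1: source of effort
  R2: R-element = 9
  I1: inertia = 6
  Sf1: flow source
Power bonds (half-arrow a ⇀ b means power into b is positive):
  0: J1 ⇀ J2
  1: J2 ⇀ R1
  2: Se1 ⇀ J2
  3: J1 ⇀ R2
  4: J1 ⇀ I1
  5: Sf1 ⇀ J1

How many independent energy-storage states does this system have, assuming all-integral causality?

1  (I1 all integral)

bond 2 stroke→J2  (source Se1 imposes e)
bond 5 stroke→Sf1  (Sf1 fixes flow; stroke at Sf1)
bond 0 stroke→J1  (0-jn J2 has e-setter on 2)
bond 1 stroke→R1  (J2: bond 2 brought effort, rest push out)
bond 3 stroke→R2  (0-jn J1 has e-setter on 0)
bond 4 stroke→I1  (common-e at J1 fixed by 0)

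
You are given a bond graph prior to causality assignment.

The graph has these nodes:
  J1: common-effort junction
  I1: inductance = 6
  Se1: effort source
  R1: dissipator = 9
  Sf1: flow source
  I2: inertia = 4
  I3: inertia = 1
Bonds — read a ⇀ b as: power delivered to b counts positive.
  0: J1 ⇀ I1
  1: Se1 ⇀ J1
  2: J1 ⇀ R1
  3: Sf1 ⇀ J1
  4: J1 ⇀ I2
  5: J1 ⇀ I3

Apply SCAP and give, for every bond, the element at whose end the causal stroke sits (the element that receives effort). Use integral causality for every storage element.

β1 stroke→J1  (Se1: effort source, stroke at far end)
β3 stroke→Sf1  (Sf1 fixes flow; stroke at Sf1)
β0 stroke→I1  (0-jn J1 has e-setter on 1)
β2 stroke→R1  (J1: bond 1 brought effort, rest push out)
β4 stroke→I2  (common-e at J1 fixed by 1)
β5 stroke→I3  (J1 effort already set via bond 1)

b0 stroke→I1
b1 stroke→J1
b2 stroke→R1
b3 stroke→Sf1
b4 stroke→I2
b5 stroke→I3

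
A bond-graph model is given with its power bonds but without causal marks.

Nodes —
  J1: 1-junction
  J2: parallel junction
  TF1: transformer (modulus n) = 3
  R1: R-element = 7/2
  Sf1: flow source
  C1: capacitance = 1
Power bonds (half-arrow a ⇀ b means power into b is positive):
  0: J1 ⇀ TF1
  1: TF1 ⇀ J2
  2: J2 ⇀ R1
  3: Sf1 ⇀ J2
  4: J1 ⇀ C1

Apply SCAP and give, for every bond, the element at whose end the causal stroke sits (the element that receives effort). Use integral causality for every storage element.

bond 3 |Sf1  (Sf1 (Sf) sets flow on bond)
bond 4 |J1  (C1: C, integral causality)
bond 0 |TF1  (J1: last free bond brings flow in)
bond 1 |J2  (TF TF1: opposite of bond 0)
bond 2 |R1  (J2 effort already set via bond 1)

b0 →TF1
b1 →J2
b2 →R1
b3 →Sf1
b4 →J1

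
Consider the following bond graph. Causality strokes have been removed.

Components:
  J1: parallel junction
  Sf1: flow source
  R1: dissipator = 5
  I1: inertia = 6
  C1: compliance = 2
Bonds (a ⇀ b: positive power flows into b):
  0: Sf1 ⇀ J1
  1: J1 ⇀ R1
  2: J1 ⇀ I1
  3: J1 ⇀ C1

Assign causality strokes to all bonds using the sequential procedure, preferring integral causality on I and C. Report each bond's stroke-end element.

#0 stroke→Sf1
#1 stroke→R1
#2 stroke→I1
#3 stroke→J1

b0 →Sf1  (Sf1 (Sf) sets flow on bond)
b2 →I1  (I1: I, integral causality)
b3 →J1  (C1: C, integral causality)
b1 →R1  (J1 effort already set via bond 3)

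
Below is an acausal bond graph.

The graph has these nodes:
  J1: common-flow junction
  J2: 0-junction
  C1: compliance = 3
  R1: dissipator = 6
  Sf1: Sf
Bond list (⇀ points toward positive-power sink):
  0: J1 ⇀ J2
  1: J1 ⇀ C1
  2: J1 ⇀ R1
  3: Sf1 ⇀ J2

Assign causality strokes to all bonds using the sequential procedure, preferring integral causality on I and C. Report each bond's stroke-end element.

#3 →Sf1  (Sf1 (Sf) sets flow on bond)
#0 →J2  (only one effort-in slot at J2)
#1 →J1  (J1 flow already set via bond 0)
#2 →J1  (J1: bond 0 brought flow, rest push out)

β0 →J2
β1 →J1
β2 →J1
β3 →Sf1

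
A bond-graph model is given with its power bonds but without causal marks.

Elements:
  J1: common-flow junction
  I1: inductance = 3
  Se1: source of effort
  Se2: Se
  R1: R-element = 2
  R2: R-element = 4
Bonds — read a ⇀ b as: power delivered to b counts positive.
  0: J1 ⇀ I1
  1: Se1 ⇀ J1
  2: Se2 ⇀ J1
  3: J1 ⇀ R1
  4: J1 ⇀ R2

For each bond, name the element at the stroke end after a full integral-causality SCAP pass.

#1 stroke→J1  (Se1 (Se) sets effort on bond)
#2 stroke→J1  (Se2: effort source, stroke at far end)
#0 stroke→I1  (I1 integral (f out))
#3 stroke→J1  (1-jn J1 has f-setter on 0)
#4 stroke→J1  (1-jn J1 has f-setter on 0)

b0 stroke→I1
b1 stroke→J1
b2 stroke→J1
b3 stroke→J1
b4 stroke→J1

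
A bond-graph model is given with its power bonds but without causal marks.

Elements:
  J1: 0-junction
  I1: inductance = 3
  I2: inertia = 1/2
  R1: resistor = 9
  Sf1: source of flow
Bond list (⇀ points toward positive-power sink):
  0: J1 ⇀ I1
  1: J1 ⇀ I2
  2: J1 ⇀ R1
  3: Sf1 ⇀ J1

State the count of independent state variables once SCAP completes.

2  (I1, I2 all integral)

b3 stroke at Sf1  (Sf1: flow source, stroke at near end)
b0 stroke at I1  (I1 outputs flow p/I1)
b1 stroke at I2  (I2: I, integral causality)
b2 stroke at J1  (closing 0-jn rule on J1)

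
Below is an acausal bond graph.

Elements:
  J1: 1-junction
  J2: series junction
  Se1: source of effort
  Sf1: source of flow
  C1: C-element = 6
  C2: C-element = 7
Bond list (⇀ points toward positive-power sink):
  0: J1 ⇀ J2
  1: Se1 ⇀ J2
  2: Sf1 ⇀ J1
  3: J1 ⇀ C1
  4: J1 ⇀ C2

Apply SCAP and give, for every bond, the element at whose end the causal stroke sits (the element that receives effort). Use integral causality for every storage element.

β0 stroke at J1
β1 stroke at J2
β2 stroke at Sf1
β3 stroke at J1
β4 stroke at J1

β1 stroke at J2  (Se1: effort source, stroke at far end)
β2 stroke at Sf1  (Sf1: flow source, stroke at near end)
β0 stroke at J1  (J1 flow already set via bond 2)
β3 stroke at J1  (J1: bond 2 brought flow, rest push out)
β4 stroke at J1  (J1 flow already set via bond 2)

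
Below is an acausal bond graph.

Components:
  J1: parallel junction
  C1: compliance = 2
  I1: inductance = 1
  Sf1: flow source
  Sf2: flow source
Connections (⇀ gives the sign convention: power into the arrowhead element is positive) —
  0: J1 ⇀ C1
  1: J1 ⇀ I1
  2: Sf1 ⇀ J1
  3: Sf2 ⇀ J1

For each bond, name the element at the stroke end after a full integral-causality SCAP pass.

#2 stroke→Sf1  (Sf1: flow source, stroke at near end)
#3 stroke→Sf2  (Sf2: flow source, stroke at near end)
#0 stroke→J1  (C1 outputs effort q/C1)
#1 stroke→I1  (common-e at J1 fixed by 0)

bond 0 stroke at J1
bond 1 stroke at I1
bond 2 stroke at Sf1
bond 3 stroke at Sf2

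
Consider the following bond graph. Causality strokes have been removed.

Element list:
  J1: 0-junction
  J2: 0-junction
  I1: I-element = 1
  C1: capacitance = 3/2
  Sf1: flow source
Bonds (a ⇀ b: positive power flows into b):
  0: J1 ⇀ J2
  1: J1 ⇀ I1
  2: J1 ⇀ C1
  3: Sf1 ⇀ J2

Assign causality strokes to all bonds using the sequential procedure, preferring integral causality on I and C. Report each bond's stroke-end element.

b0 |J2
b1 |I1
b2 |J1
b3 |Sf1

β3 →Sf1  (source Sf1 imposes f)
β0 →J2  (closing 0-jn rule on J2)
β1 →I1  (I1 outputs flow p/I1)
β2 →J1  (J1: last free bond brings effort in)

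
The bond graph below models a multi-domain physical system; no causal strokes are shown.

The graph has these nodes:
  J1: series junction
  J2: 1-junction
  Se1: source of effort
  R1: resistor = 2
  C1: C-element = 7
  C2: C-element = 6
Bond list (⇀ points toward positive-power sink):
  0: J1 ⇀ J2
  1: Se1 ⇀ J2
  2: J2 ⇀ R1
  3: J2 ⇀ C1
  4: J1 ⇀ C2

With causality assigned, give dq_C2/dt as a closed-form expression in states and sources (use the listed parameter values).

β1 |J2  (Se1 fixes effort; stroke away)
β3 |J2  (C1: C, integral causality)
β4 |J1  (C2: C, integral causality)
β0 |J2  (only one flow-in slot at J1)
β2 |R1  (only one flow-in slot at J2)

dq_C2/dt = E_Se1/2 - q_C1/14 - q_C2/12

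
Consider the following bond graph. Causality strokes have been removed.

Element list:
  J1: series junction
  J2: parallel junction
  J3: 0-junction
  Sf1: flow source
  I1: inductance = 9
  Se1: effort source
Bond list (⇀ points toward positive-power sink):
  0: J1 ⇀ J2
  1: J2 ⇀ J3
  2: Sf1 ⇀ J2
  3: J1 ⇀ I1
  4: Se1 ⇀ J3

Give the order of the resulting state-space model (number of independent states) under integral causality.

1  (I1 all integral)

b2 →Sf1  (Sf1 (Sf) sets flow on bond)
b4 →J3  (source Se1 imposes e)
b1 →J2  (0-jn J3 has e-setter on 4)
b0 →J1  (0-jn J2 has e-setter on 1)
b3 →I1  (J1 needs exactly one f-in)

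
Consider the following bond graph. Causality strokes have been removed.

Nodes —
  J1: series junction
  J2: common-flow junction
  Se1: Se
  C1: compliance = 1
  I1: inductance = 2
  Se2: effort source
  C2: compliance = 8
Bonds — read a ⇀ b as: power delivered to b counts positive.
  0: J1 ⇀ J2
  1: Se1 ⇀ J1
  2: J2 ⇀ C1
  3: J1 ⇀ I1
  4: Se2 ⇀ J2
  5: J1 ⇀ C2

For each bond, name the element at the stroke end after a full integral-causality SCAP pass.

#0 stroke at J1
#1 stroke at J1
#2 stroke at J2
#3 stroke at I1
#4 stroke at J2
#5 stroke at J1

β1 →J1  (Se1 fixes effort; stroke away)
β4 →J2  (Se2 fixes effort; stroke away)
β2 →J2  (prefer integral on C1)
β0 →J1  (J2: last free bond brings flow in)
β3 →I1  (I1 integral (f out))
β5 →J1  (J1 flow already set via bond 3)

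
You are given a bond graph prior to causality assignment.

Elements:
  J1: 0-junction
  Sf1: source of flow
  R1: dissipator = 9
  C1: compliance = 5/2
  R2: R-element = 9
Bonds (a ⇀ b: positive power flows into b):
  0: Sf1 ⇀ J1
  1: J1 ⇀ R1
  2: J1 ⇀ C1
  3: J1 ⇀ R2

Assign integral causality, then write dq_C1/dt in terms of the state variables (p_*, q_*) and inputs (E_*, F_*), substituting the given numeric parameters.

dq_C1/dt = F_Sf1 - 4*q_C1/45

β0 stroke→Sf1  (source Sf1 imposes f)
β2 stroke→J1  (prefer integral on C1)
β1 stroke→R1  (common-e at J1 fixed by 2)
β3 stroke→R2  (J1: bond 2 brought effort, rest push out)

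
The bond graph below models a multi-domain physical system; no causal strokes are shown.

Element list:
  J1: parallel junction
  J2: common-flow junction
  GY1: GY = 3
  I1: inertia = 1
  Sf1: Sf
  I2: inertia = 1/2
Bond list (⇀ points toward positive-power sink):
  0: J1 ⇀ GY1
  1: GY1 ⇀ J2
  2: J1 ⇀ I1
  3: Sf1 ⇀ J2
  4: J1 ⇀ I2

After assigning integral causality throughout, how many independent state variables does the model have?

2  (I1, I2 all integral)

β3 |Sf1  (Sf1 (Sf) sets flow on bond)
β1 |J2  (common-f at J2 fixed by 3)
β0 |J1  (GY1 both-in/both-out from 1)
β2 |I1  (common-e at J1 fixed by 0)
β4 |I2  (J1 effort already set via bond 0)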